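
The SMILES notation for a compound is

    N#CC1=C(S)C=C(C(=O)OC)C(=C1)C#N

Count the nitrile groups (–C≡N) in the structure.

The nitrile motif appears at heavy-atom positions 2, 14 in the SMILES.
Other groups present: 1 ester, 1 thiol.
Nitrile count: 2.

2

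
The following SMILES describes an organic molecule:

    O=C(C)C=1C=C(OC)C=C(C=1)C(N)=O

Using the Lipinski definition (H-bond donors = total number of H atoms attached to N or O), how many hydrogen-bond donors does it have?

Donors: find every N or O and count the H atoms it carries.
  atom 1 (O): bond orders sum to 2 → 0 H
  atom 7 (O): bond orders sum to 2 → 0 H
  atom 13 (N): bond orders sum to 1 → 2 H
  atom 14 (O): bond orders sum to 2 → 0 H
Lipinski HBD = 2.

2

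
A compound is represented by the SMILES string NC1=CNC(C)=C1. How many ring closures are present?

In SMILES, each pair of matching ring-closure digits denotes one ring-closing bond; the number of such bonds equals the number of independent rings.
Ring-closure bonds here: 1.

1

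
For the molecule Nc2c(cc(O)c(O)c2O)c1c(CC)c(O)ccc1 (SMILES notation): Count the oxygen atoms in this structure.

Scan the SMILES for O atoms (remember two-letter symbols like Cl and Br are single atoms).
Oxygen count: 4.

4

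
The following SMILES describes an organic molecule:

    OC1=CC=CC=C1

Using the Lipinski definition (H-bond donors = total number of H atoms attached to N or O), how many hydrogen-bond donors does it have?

Donors: find every N or O and count the H atoms it carries.
  atom 1 (O): bond orders sum to 1 → 1 H
Lipinski HBD = 1.

1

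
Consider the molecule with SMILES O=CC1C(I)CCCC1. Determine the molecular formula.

C7H11IO

Walk through each heavy atom and fill implicit hydrogens from standard valence (C 4, N 3, O 2, S 2, halogen 1):
  atom 1: O, bond orders sum to 2 (valence 2) → 0 H
  atom 2: C, bond orders sum to 3 (valence 4) → 1 H
  atom 3: C, bond orders sum to 3 (valence 4) → 1 H
  atom 4: C, bond orders sum to 3 (valence 4) → 1 H
  atom 5: I (halogen, monovalent) → 0 H
  atom 6: C, bond orders sum to 2 (valence 4) → 2 H
  atom 7: C, bond orders sum to 2 (valence 4) → 2 H
  atom 8: C, bond orders sum to 2 (valence 4) → 2 H
  atom 9: C, bond orders sum to 2 (valence 4) → 2 H
Totals → C:7, H:11, I:1, O:1.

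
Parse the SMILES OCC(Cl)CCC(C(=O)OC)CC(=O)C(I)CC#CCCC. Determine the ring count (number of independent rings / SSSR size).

In SMILES, each pair of matching ring-closure digits denotes one ring-closing bond; the number of such bonds equals the number of independent rings.
Ring-closure bonds here: 0.

0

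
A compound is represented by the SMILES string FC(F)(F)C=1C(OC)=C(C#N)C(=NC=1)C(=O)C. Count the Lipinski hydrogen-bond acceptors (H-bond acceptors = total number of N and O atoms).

4

N atoms: 2; O atoms: 2.
Lipinski HBA = 2 + 2 = 4.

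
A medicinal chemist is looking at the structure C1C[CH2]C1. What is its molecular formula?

Walk through each heavy atom and fill implicit hydrogens from standard valence (C 4, N 3, O 2, S 2, halogen 1):
  atom 1: C, bond orders sum to 2 (valence 4) → 2 H
  atom 2: C, bond orders sum to 2 (valence 4) → 2 H
  atom 3: C with explicit H count 2
  atom 4: C, bond orders sum to 2 (valence 4) → 2 H
Totals → C:4, H:8.
In Hill order: C4H8.

C4H8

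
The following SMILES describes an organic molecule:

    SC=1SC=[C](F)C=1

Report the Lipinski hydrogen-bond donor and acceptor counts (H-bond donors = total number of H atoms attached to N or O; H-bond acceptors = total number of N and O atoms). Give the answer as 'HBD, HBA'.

Donors: find every N or O and count the H atoms it carries.
  (no N or O atoms present)
Lipinski HBD = 0.
Acceptors: N atoms = 0, O atoms = 0 → HBA = 0.

0, 0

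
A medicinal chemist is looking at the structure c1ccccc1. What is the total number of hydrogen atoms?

Walk through each heavy atom and fill implicit hydrogens from standard valence (C 4, N 3, O 2, S 2, halogen 1); for lowercase aromatic atoms, an aromatic c carries 1 H when it has two neighbours and 0 H with three, and aromatic n carries 0 H:
  atom 1: aromatic c, 2 neighbours → 1 H
  atom 2: aromatic c, 2 neighbours → 1 H
  atom 3: aromatic c, 2 neighbours → 1 H
  atom 4: aromatic c, 2 neighbours → 1 H
  atom 5: aromatic c, 2 neighbours → 1 H
  atom 6: aromatic c, 2 neighbours → 1 H
Total hydrogens: 6.

6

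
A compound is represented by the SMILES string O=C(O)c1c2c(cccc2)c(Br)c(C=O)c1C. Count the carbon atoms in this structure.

Count every carbon token in the SMILES (each C, including those in ring-closure positions and inside branches).
Carbon count: 13.

13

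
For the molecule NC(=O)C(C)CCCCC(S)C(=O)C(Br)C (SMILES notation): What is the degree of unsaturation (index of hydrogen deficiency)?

2

Molecular formula: C11H20BrNO2S.
DoU = (2C + 2 + N − H − X) / 2, where X is the halogen count and O/S are ignored.
    = (2·11 + 2 + 1 − 20 − 1) / 2 = 4 / 2 = 2.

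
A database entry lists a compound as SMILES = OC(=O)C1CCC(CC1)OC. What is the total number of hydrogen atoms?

14

Walk through each heavy atom and fill implicit hydrogens from standard valence (C 4, N 3, O 2, S 2, halogen 1):
  atom 1: O, bond orders sum to 1 (valence 2) → 1 H
  atom 2: C, bond orders sum to 4 (valence 4) → 0 H
  atom 3: O, bond orders sum to 2 (valence 2) → 0 H
  atom 4: C, bond orders sum to 3 (valence 4) → 1 H
  atom 5: C, bond orders sum to 2 (valence 4) → 2 H
  atom 6: C, bond orders sum to 2 (valence 4) → 2 H
  atom 7: C, bond orders sum to 3 (valence 4) → 1 H
  atom 8: C, bond orders sum to 2 (valence 4) → 2 H
  atom 9: C, bond orders sum to 2 (valence 4) → 2 H
  atom 10: O, bond orders sum to 2 (valence 2) → 0 H
  atom 11: C, bond orders sum to 1 (valence 4) → 3 H
Total hydrogens: 14.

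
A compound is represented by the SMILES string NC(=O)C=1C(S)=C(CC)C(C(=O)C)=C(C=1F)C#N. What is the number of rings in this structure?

In SMILES, each pair of matching ring-closure digits denotes one ring-closing bond; the number of such bonds equals the number of independent rings.
Ring-closure bonds here: 1.

1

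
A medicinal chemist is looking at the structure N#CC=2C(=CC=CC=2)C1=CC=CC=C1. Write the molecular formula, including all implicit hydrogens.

C13H9N

Walk through each heavy atom and fill implicit hydrogens from standard valence (C 4, N 3, O 2, S 2, halogen 1):
  atom 1: N, bond orders sum to 3 (valence 3) → 0 H
  atom 2: C, bond orders sum to 4 (valence 4) → 0 H
  atom 3: C, bond orders sum to 4 (valence 4) → 0 H
  atom 4: C, bond orders sum to 4 (valence 4) → 0 H
  atom 5: C, bond orders sum to 3 (valence 4) → 1 H
  atom 6: C, bond orders sum to 3 (valence 4) → 1 H
  atom 7: C, bond orders sum to 3 (valence 4) → 1 H
  atom 8: C, bond orders sum to 3 (valence 4) → 1 H
  atom 9: C, bond orders sum to 4 (valence 4) → 0 H
  atom 10: C, bond orders sum to 3 (valence 4) → 1 H
  atom 11: C, bond orders sum to 3 (valence 4) → 1 H
  atom 12: C, bond orders sum to 3 (valence 4) → 1 H
  atom 13: C, bond orders sum to 3 (valence 4) → 1 H
  atom 14: C, bond orders sum to 3 (valence 4) → 1 H
Totals → C:13, H:9, N:1.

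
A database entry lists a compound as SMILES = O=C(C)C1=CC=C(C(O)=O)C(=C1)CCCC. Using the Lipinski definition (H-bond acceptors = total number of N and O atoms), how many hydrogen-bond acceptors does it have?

3

N atoms: 0; O atoms: 3.
Lipinski HBA = 0 + 3 = 3.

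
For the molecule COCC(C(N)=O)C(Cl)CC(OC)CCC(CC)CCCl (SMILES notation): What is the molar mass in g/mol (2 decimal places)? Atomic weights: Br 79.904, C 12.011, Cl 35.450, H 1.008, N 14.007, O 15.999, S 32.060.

342.30 g/mol

First, the molecular formula is C15H29Cl2NO3 (counting implicit H from valence).
  C: 15 × 12.011 = 180.165
  Cl: 2 × 35.450 = 70.900
  H: 29 × 1.008 = 29.232
  N: 1 × 14.007 = 14.007
  O: 3 × 15.999 = 47.997
Sum: 15×12.011 + 2×35.450 + 29×1.008 + 1×14.007 + 3×15.999 = 342.301 → 342.30 g/mol.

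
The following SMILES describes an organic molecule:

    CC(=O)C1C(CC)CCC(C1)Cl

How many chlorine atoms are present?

Scan the SMILES for Cl atoms (remember two-letter symbols like Cl and Br are single atoms).
Chlorine count: 1.

1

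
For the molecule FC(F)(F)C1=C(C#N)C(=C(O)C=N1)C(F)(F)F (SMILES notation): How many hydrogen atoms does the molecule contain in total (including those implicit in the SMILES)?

Walk through each heavy atom and fill implicit hydrogens from standard valence (C 4, N 3, O 2, S 2, halogen 1):
  atom 1: F (halogen, monovalent) → 0 H
  atom 2: C, bond orders sum to 4 (valence 4) → 0 H
  atom 3: F (halogen, monovalent) → 0 H
  atom 4: F (halogen, monovalent) → 0 H
  atom 5: C, bond orders sum to 4 (valence 4) → 0 H
  atom 6: C, bond orders sum to 4 (valence 4) → 0 H
  atom 7: C, bond orders sum to 4 (valence 4) → 0 H
  atom 8: N, bond orders sum to 3 (valence 3) → 0 H
  atom 9: C, bond orders sum to 4 (valence 4) → 0 H
  atom 10: C, bond orders sum to 4 (valence 4) → 0 H
  atom 11: O, bond orders sum to 1 (valence 2) → 1 H
  atom 12: C, bond orders sum to 3 (valence 4) → 1 H
  atom 13: N, bond orders sum to 3 (valence 3) → 0 H
  atom 14: C, bond orders sum to 4 (valence 4) → 0 H
  atom 15: F (halogen, monovalent) → 0 H
  atom 16: F (halogen, monovalent) → 0 H
  atom 17: F (halogen, monovalent) → 0 H
Total hydrogens: 2.

2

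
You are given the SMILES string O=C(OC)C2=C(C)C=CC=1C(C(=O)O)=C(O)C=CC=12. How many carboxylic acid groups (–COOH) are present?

1

The carboxylic acid motif appears at heavy-atom position 12 in the SMILES.
Other groups present: 1 ester, 1 hydroxyl.
Carboxylic acid count: 1.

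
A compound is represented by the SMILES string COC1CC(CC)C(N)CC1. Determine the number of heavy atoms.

Every atom symbol written in the SMILES (organic subset) is one heavy atom; implicit H are not written.
Heavy atoms by element → C:9, N:1, O:1.
Total: 11.

11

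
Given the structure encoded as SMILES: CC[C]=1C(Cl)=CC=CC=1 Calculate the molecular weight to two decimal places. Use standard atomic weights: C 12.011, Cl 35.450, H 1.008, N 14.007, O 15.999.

First, the molecular formula is C8H9Cl (counting implicit H from valence).
  C: 8 × 12.011 = 96.088
  Cl: 1 × 35.450 = 35.450
  H: 9 × 1.008 = 9.072
Sum: 8×12.011 + 1×35.450 + 9×1.008 = 140.610 → 140.61 g/mol.

140.61 g/mol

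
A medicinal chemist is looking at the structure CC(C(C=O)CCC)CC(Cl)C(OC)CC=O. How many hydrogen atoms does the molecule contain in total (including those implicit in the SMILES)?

23

Walk through each heavy atom and fill implicit hydrogens from standard valence (C 4, N 3, O 2, S 2, halogen 1):
  atom 1: C, bond orders sum to 1 (valence 4) → 3 H
  atom 2: C, bond orders sum to 3 (valence 4) → 1 H
  atom 3: C, bond orders sum to 3 (valence 4) → 1 H
  atom 4: C, bond orders sum to 3 (valence 4) → 1 H
  atom 5: O, bond orders sum to 2 (valence 2) → 0 H
  atom 6: C, bond orders sum to 2 (valence 4) → 2 H
  atom 7: C, bond orders sum to 2 (valence 4) → 2 H
  atom 8: C, bond orders sum to 1 (valence 4) → 3 H
  atom 9: C, bond orders sum to 2 (valence 4) → 2 H
  atom 10: C, bond orders sum to 3 (valence 4) → 1 H
  atom 11: Cl (halogen, monovalent) → 0 H
  atom 12: C, bond orders sum to 3 (valence 4) → 1 H
  atom 13: O, bond orders sum to 2 (valence 2) → 0 H
  atom 14: C, bond orders sum to 1 (valence 4) → 3 H
  atom 15: C, bond orders sum to 2 (valence 4) → 2 H
  atom 16: C, bond orders sum to 3 (valence 4) → 1 H
  atom 17: O, bond orders sum to 2 (valence 2) → 0 H
Total hydrogens: 23.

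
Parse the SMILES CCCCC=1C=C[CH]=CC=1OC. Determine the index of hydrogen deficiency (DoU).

Degree of unsaturation = (number of rings) + (number of π bonds).
Ring closures in the SMILES: 1.
π bonds: 3 double bonds (each 1 DoU) → 3 DoU from unsaturation.
Total DoU = 1 + 3 = 4.

4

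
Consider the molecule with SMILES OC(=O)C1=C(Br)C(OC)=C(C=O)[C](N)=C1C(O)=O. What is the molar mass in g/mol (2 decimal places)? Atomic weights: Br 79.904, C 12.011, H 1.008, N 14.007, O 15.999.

First, the molecular formula is C10H8BrNO6 (counting implicit H from valence).
  Br: 1 × 79.904 = 79.904
  C: 10 × 12.011 = 120.110
  H: 8 × 1.008 = 8.064
  N: 1 × 14.007 = 14.007
  O: 6 × 15.999 = 95.994
Sum: 1×79.904 + 10×12.011 + 8×1.008 + 1×14.007 + 6×15.999 = 318.079 → 318.08 g/mol.

318.08 g/mol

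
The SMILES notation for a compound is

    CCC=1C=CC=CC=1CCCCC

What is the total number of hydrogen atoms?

20

Walk through each heavy atom and fill implicit hydrogens from standard valence (C 4, N 3, O 2, S 2, halogen 1):
  atom 1: C, bond orders sum to 1 (valence 4) → 3 H
  atom 2: C, bond orders sum to 2 (valence 4) → 2 H
  atom 3: C, bond orders sum to 4 (valence 4) → 0 H
  atom 4: C, bond orders sum to 3 (valence 4) → 1 H
  atom 5: C, bond orders sum to 3 (valence 4) → 1 H
  atom 6: C, bond orders sum to 3 (valence 4) → 1 H
  atom 7: C, bond orders sum to 3 (valence 4) → 1 H
  atom 8: C, bond orders sum to 4 (valence 4) → 0 H
  atom 9: C, bond orders sum to 2 (valence 4) → 2 H
  atom 10: C, bond orders sum to 2 (valence 4) → 2 H
  atom 11: C, bond orders sum to 2 (valence 4) → 2 H
  atom 12: C, bond orders sum to 2 (valence 4) → 2 H
  atom 13: C, bond orders sum to 1 (valence 4) → 3 H
Total hydrogens: 20.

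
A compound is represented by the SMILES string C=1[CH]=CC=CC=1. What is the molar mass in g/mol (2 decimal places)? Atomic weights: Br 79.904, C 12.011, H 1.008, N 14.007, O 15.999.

78.11 g/mol

First, the molecular formula is C6H6 (counting implicit H from valence).
  C: 6 × 12.011 = 72.066
  H: 6 × 1.008 = 6.048
Sum: 6×12.011 + 6×1.008 = 78.114 → 78.11 g/mol.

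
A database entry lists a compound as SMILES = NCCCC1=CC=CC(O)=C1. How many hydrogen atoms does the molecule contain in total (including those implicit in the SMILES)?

Walk through each heavy atom and fill implicit hydrogens from standard valence (C 4, N 3, O 2, S 2, halogen 1):
  atom 1: N, bond orders sum to 1 (valence 3) → 2 H
  atom 2: C, bond orders sum to 2 (valence 4) → 2 H
  atom 3: C, bond orders sum to 2 (valence 4) → 2 H
  atom 4: C, bond orders sum to 2 (valence 4) → 2 H
  atom 5: C, bond orders sum to 4 (valence 4) → 0 H
  atom 6: C, bond orders sum to 3 (valence 4) → 1 H
  atom 7: C, bond orders sum to 3 (valence 4) → 1 H
  atom 8: C, bond orders sum to 3 (valence 4) → 1 H
  atom 9: C, bond orders sum to 4 (valence 4) → 0 H
  atom 10: O, bond orders sum to 1 (valence 2) → 1 H
  atom 11: C, bond orders sum to 3 (valence 4) → 1 H
Total hydrogens: 13.

13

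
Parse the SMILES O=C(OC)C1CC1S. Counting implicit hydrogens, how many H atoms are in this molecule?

Walk through each heavy atom and fill implicit hydrogens from standard valence (C 4, N 3, O 2, S 2, halogen 1):
  atom 1: O, bond orders sum to 2 (valence 2) → 0 H
  atom 2: C, bond orders sum to 4 (valence 4) → 0 H
  atom 3: O, bond orders sum to 2 (valence 2) → 0 H
  atom 4: C, bond orders sum to 1 (valence 4) → 3 H
  atom 5: C, bond orders sum to 3 (valence 4) → 1 H
  atom 6: C, bond orders sum to 2 (valence 4) → 2 H
  atom 7: C, bond orders sum to 3 (valence 4) → 1 H
  atom 8: S, bond orders sum to 1 (valence 2) → 1 H
Total hydrogens: 8.

8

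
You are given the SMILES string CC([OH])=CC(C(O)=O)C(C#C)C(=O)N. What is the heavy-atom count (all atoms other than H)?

Every atom symbol written in the SMILES (organic subset) is one heavy atom; implicit H are not written.
Heavy atoms by element → C:9, N:1, O:4.
Total: 14.

14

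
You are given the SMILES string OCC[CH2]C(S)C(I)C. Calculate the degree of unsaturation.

Degree of unsaturation = (number of rings) + (number of π bonds).
Ring closures in the SMILES: 0.
π bonds: none → 0 DoU from unsaturation.
Total DoU = 0 + 0 = 0.

0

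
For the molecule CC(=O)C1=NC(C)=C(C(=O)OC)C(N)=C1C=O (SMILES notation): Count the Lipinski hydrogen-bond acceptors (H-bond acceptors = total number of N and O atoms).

N atoms: 2; O atoms: 4.
Lipinski HBA = 2 + 4 = 6.

6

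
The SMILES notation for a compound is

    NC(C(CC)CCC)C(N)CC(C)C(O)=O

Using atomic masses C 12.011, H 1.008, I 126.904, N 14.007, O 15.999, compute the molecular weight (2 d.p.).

230.35 g/mol

First, the molecular formula is C12H26N2O2 (counting implicit H from valence).
  C: 12 × 12.011 = 144.132
  H: 26 × 1.008 = 26.208
  N: 2 × 14.007 = 28.014
  O: 2 × 15.999 = 31.998
Sum: 12×12.011 + 26×1.008 + 2×14.007 + 2×15.999 = 230.352 → 230.35 g/mol.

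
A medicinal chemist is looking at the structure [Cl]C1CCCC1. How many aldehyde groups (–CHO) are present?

Scan the SMILES for the aldehyde motif — none present.

0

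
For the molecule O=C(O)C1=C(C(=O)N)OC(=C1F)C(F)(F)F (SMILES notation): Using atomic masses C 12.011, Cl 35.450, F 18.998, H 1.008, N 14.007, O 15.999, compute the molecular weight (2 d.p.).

241.10 g/mol

First, the molecular formula is C7H3F4NO4 (counting implicit H from valence).
  C: 7 × 12.011 = 84.077
  F: 4 × 18.998 = 75.992
  H: 3 × 1.008 = 3.024
  N: 1 × 14.007 = 14.007
  O: 4 × 15.999 = 63.996
Sum: 7×12.011 + 4×18.998 + 3×1.008 + 1×14.007 + 4×15.999 = 241.096 → 241.10 g/mol.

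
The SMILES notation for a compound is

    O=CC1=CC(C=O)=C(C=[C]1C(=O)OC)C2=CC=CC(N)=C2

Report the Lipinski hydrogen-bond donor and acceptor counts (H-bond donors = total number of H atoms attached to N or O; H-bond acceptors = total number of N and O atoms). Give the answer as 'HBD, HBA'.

Donors: find every N or O and count the H atoms it carries.
  atom 1 (O): bond orders sum to 2 → 0 H
  atom 7 (O): bond orders sum to 2 → 0 H
  atom 12 (O): bond orders sum to 2 → 0 H
  atom 13 (O): bond orders sum to 2 → 0 H
  atom 20 (N): bond orders sum to 1 → 2 H
Lipinski HBD = 2.
Acceptors: N atoms = 1, O atoms = 4 → HBA = 5.

2, 5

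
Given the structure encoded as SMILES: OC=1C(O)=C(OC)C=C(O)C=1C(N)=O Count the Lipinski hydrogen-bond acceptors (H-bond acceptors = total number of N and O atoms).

6

N atoms: 1; O atoms: 5.
Lipinski HBA = 1 + 5 = 6.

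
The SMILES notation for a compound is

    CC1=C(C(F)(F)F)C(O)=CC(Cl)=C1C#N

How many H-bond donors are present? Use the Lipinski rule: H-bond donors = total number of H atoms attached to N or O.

1

Donors: find every N or O and count the H atoms it carries.
  atom 9 (O): bond orders sum to 1 → 1 H
  atom 15 (N): bond orders sum to 3 → 0 H
Lipinski HBD = 1.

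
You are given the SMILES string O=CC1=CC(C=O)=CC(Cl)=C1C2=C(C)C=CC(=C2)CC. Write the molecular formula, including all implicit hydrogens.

C17H15ClO2

Walk through each heavy atom and fill implicit hydrogens from standard valence (C 4, N 3, O 2, S 2, halogen 1):
  atom 1: O, bond orders sum to 2 (valence 2) → 0 H
  atom 2: C, bond orders sum to 3 (valence 4) → 1 H
  atom 3: C, bond orders sum to 4 (valence 4) → 0 H
  atom 4: C, bond orders sum to 3 (valence 4) → 1 H
  atom 5: C, bond orders sum to 4 (valence 4) → 0 H
  atom 6: C, bond orders sum to 3 (valence 4) → 1 H
  atom 7: O, bond orders sum to 2 (valence 2) → 0 H
  atom 8: C, bond orders sum to 3 (valence 4) → 1 H
  atom 9: C, bond orders sum to 4 (valence 4) → 0 H
  atom 10: Cl (halogen, monovalent) → 0 H
  atom 11: C, bond orders sum to 4 (valence 4) → 0 H
  atom 12: C, bond orders sum to 4 (valence 4) → 0 H
  atom 13: C, bond orders sum to 4 (valence 4) → 0 H
  atom 14: C, bond orders sum to 1 (valence 4) → 3 H
  atom 15: C, bond orders sum to 3 (valence 4) → 1 H
  atom 16: C, bond orders sum to 3 (valence 4) → 1 H
  atom 17: C, bond orders sum to 4 (valence 4) → 0 H
  atom 18: C, bond orders sum to 3 (valence 4) → 1 H
  atom 19: C, bond orders sum to 2 (valence 4) → 2 H
  atom 20: C, bond orders sum to 1 (valence 4) → 3 H
Totals → C:17, H:15, Cl:1, O:2.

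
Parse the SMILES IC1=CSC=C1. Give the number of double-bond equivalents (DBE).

3

Molecular formula: C4H3IS.
DoU = (2C + 2 + N − H − X) / 2, where X is the halogen count and O/S are ignored.
    = (2·4 + 2 + 0 − 3 − 1) / 2 = 6 / 2 = 3.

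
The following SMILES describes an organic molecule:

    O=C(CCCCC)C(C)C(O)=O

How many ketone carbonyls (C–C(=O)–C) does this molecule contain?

1

The ketone motif appears at heavy-atom position 2 in the SMILES.
Other groups present: 1 carboxylic acid.
Ketone count: 1.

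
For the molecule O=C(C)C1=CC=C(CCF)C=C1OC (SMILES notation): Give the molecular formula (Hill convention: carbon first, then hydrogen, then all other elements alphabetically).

Walk through each heavy atom and fill implicit hydrogens from standard valence (C 4, N 3, O 2, S 2, halogen 1):
  atom 1: O, bond orders sum to 2 (valence 2) → 0 H
  atom 2: C, bond orders sum to 4 (valence 4) → 0 H
  atom 3: C, bond orders sum to 1 (valence 4) → 3 H
  atom 4: C, bond orders sum to 4 (valence 4) → 0 H
  atom 5: C, bond orders sum to 3 (valence 4) → 1 H
  atom 6: C, bond orders sum to 3 (valence 4) → 1 H
  atom 7: C, bond orders sum to 4 (valence 4) → 0 H
  atom 8: C, bond orders sum to 2 (valence 4) → 2 H
  atom 9: C, bond orders sum to 2 (valence 4) → 2 H
  atom 10: F (halogen, monovalent) → 0 H
  atom 11: C, bond orders sum to 3 (valence 4) → 1 H
  atom 12: C, bond orders sum to 4 (valence 4) → 0 H
  atom 13: O, bond orders sum to 2 (valence 2) → 0 H
  atom 14: C, bond orders sum to 1 (valence 4) → 3 H
Totals → C:11, H:13, F:1, O:2.
In Hill order: C11H13FO2.

C11H13FO2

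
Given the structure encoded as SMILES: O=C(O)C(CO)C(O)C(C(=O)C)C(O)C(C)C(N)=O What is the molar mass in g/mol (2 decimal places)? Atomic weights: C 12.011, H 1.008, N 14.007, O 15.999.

277.27 g/mol

First, the molecular formula is C11H19NO7 (counting implicit H from valence).
  C: 11 × 12.011 = 132.121
  H: 19 × 1.008 = 19.152
  N: 1 × 14.007 = 14.007
  O: 7 × 15.999 = 111.993
Sum: 11×12.011 + 19×1.008 + 1×14.007 + 7×15.999 = 277.273 → 277.27 g/mol.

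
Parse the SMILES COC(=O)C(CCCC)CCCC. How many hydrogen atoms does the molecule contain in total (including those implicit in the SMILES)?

Walk through each heavy atom and fill implicit hydrogens from standard valence (C 4, N 3, O 2, S 2, halogen 1):
  atom 1: C, bond orders sum to 1 (valence 4) → 3 H
  atom 2: O, bond orders sum to 2 (valence 2) → 0 H
  atom 3: C, bond orders sum to 4 (valence 4) → 0 H
  atom 4: O, bond orders sum to 2 (valence 2) → 0 H
  atom 5: C, bond orders sum to 3 (valence 4) → 1 H
  atom 6: C, bond orders sum to 2 (valence 4) → 2 H
  atom 7: C, bond orders sum to 2 (valence 4) → 2 H
  atom 8: C, bond orders sum to 2 (valence 4) → 2 H
  atom 9: C, bond orders sum to 1 (valence 4) → 3 H
  atom 10: C, bond orders sum to 2 (valence 4) → 2 H
  atom 11: C, bond orders sum to 2 (valence 4) → 2 H
  atom 12: C, bond orders sum to 2 (valence 4) → 2 H
  atom 13: C, bond orders sum to 1 (valence 4) → 3 H
Total hydrogens: 22.

22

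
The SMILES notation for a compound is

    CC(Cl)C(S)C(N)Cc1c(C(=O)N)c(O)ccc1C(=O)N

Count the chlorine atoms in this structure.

Scan the SMILES for Cl atoms (remember two-letter symbols like Cl and Br are single atoms).
Chlorine count: 1.

1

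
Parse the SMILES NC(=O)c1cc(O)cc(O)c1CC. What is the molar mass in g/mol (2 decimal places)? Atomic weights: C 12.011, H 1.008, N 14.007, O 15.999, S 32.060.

First, the molecular formula is C9H11NO3 (counting implicit H from valence).
  C: 9 × 12.011 = 108.099
  H: 11 × 1.008 = 11.088
  N: 1 × 14.007 = 14.007
  O: 3 × 15.999 = 47.997
Sum: 9×12.011 + 11×1.008 + 1×14.007 + 3×15.999 = 181.191 → 181.19 g/mol.

181.19 g/mol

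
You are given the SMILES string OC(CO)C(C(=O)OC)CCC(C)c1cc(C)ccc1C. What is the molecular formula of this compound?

C17H26O4

Walk through each heavy atom and fill implicit hydrogens from standard valence (C 4, N 3, O 2, S 2, halogen 1); for lowercase aromatic atoms, an aromatic c carries 1 H when it has two neighbours and 0 H with three, and aromatic n carries 0 H:
  atom 1: O, bond orders sum to 1 (valence 2) → 1 H
  atom 2: C, bond orders sum to 3 (valence 4) → 1 H
  atom 3: C, bond orders sum to 2 (valence 4) → 2 H
  atom 4: O, bond orders sum to 1 (valence 2) → 1 H
  atom 5: C, bond orders sum to 3 (valence 4) → 1 H
  atom 6: C, bond orders sum to 4 (valence 4) → 0 H
  atom 7: O, bond orders sum to 2 (valence 2) → 0 H
  atom 8: O, bond orders sum to 2 (valence 2) → 0 H
  atom 9: C, bond orders sum to 1 (valence 4) → 3 H
  atom 10: C, bond orders sum to 2 (valence 4) → 2 H
  atom 11: C, bond orders sum to 2 (valence 4) → 2 H
  atom 12: C, bond orders sum to 3 (valence 4) → 1 H
  atom 13: C, bond orders sum to 1 (valence 4) → 3 H
  atom 14: aromatic c, 3 neighbours → 0 H
  atom 15: aromatic c, 2 neighbours → 1 H
  atom 16: aromatic c, 3 neighbours → 0 H
  atom 17: C, bond orders sum to 1 (valence 4) → 3 H
  atom 18: aromatic c, 2 neighbours → 1 H
  atom 19: aromatic c, 2 neighbours → 1 H
  atom 20: aromatic c, 3 neighbours → 0 H
  atom 21: C, bond orders sum to 1 (valence 4) → 3 H
Totals → C:17, H:26, O:4.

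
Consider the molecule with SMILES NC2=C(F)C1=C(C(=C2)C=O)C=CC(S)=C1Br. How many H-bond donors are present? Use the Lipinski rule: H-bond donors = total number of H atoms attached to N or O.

2

Donors: find every N or O and count the H atoms it carries.
  atom 1 (N): bond orders sum to 1 → 2 H
  atom 10 (O): bond orders sum to 2 → 0 H
Lipinski HBD = 2.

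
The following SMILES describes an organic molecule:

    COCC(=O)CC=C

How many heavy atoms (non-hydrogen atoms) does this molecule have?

8

Every atom symbol written in the SMILES (organic subset) is one heavy atom; implicit H are not written.
Heavy atoms by element → C:6, O:2.
Total: 8.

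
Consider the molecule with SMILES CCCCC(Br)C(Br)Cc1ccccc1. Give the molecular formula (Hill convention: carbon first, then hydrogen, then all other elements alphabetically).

Walk through each heavy atom and fill implicit hydrogens from standard valence (C 4, N 3, O 2, S 2, halogen 1); for lowercase aromatic atoms, an aromatic c carries 1 H when it has two neighbours and 0 H with three, and aromatic n carries 0 H:
  atom 1: C, bond orders sum to 1 (valence 4) → 3 H
  atom 2: C, bond orders sum to 2 (valence 4) → 2 H
  atom 3: C, bond orders sum to 2 (valence 4) → 2 H
  atom 4: C, bond orders sum to 2 (valence 4) → 2 H
  atom 5: C, bond orders sum to 3 (valence 4) → 1 H
  atom 6: Br (halogen, monovalent) → 0 H
  atom 7: C, bond orders sum to 3 (valence 4) → 1 H
  atom 8: Br (halogen, monovalent) → 0 H
  atom 9: C, bond orders sum to 2 (valence 4) → 2 H
  atom 10: aromatic c, 3 neighbours → 0 H
  atom 11: aromatic c, 2 neighbours → 1 H
  atom 12: aromatic c, 2 neighbours → 1 H
  atom 13: aromatic c, 2 neighbours → 1 H
  atom 14: aromatic c, 2 neighbours → 1 H
  atom 15: aromatic c, 2 neighbours → 1 H
Totals → C:13, H:18, Br:2.

C13H18Br2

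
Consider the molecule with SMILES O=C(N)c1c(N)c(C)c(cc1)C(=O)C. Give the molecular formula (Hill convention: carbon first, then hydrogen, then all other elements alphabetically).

Walk through each heavy atom and fill implicit hydrogens from standard valence (C 4, N 3, O 2, S 2, halogen 1); for lowercase aromatic atoms, an aromatic c carries 1 H when it has two neighbours and 0 H with three, and aromatic n carries 0 H:
  atom 1: O, bond orders sum to 2 (valence 2) → 0 H
  atom 2: C, bond orders sum to 4 (valence 4) → 0 H
  atom 3: N, bond orders sum to 1 (valence 3) → 2 H
  atom 4: aromatic c, 3 neighbours → 0 H
  atom 5: aromatic c, 3 neighbours → 0 H
  atom 6: N, bond orders sum to 1 (valence 3) → 2 H
  atom 7: aromatic c, 3 neighbours → 0 H
  atom 8: C, bond orders sum to 1 (valence 4) → 3 H
  atom 9: aromatic c, 3 neighbours → 0 H
  atom 10: aromatic c, 2 neighbours → 1 H
  atom 11: aromatic c, 2 neighbours → 1 H
  atom 12: C, bond orders sum to 4 (valence 4) → 0 H
  atom 13: O, bond orders sum to 2 (valence 2) → 0 H
  atom 14: C, bond orders sum to 1 (valence 4) → 3 H
Totals → C:10, H:12, N:2, O:2.
In Hill order: C10H12N2O2.

C10H12N2O2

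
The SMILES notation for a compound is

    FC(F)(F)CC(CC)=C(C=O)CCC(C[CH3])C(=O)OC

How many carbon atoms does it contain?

14

Count every carbon token in the SMILES (each C, including those in ring-closure positions and inside branches).
Carbon count: 14.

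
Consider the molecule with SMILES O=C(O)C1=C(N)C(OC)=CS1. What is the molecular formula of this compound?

Walk through each heavy atom and fill implicit hydrogens from standard valence (C 4, N 3, O 2, S 2, halogen 1):
  atom 1: O, bond orders sum to 2 (valence 2) → 0 H
  atom 2: C, bond orders sum to 4 (valence 4) → 0 H
  atom 3: O, bond orders sum to 1 (valence 2) → 1 H
  atom 4: C, bond orders sum to 4 (valence 4) → 0 H
  atom 5: C, bond orders sum to 4 (valence 4) → 0 H
  atom 6: N, bond orders sum to 1 (valence 3) → 2 H
  atom 7: C, bond orders sum to 4 (valence 4) → 0 H
  atom 8: O, bond orders sum to 2 (valence 2) → 0 H
  atom 9: C, bond orders sum to 1 (valence 4) → 3 H
  atom 10: C, bond orders sum to 3 (valence 4) → 1 H
  atom 11: S, bond orders sum to 2 (valence 2) → 0 H
Totals → C:6, H:7, N:1, O:3, S:1.

C6H7NO3S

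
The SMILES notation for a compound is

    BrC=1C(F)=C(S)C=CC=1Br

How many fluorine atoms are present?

1

Scan the SMILES for F atoms (remember two-letter symbols like Cl and Br are single atoms).
Fluorine count: 1.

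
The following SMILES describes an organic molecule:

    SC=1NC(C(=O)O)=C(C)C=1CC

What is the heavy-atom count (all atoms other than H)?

Every atom symbol written in the SMILES (organic subset) is one heavy atom; implicit H are not written.
Heavy atoms by element → C:8, N:1, O:2, S:1.
Total: 12.

12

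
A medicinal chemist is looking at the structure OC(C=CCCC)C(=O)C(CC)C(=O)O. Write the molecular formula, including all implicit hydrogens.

Walk through each heavy atom and fill implicit hydrogens from standard valence (C 4, N 3, O 2, S 2, halogen 1):
  atom 1: O, bond orders sum to 1 (valence 2) → 1 H
  atom 2: C, bond orders sum to 3 (valence 4) → 1 H
  atom 3: C, bond orders sum to 3 (valence 4) → 1 H
  atom 4: C, bond orders sum to 3 (valence 4) → 1 H
  atom 5: C, bond orders sum to 2 (valence 4) → 2 H
  atom 6: C, bond orders sum to 2 (valence 4) → 2 H
  atom 7: C, bond orders sum to 1 (valence 4) → 3 H
  atom 8: C, bond orders sum to 4 (valence 4) → 0 H
  atom 9: O, bond orders sum to 2 (valence 2) → 0 H
  atom 10: C, bond orders sum to 3 (valence 4) → 1 H
  atom 11: C, bond orders sum to 2 (valence 4) → 2 H
  atom 12: C, bond orders sum to 1 (valence 4) → 3 H
  atom 13: C, bond orders sum to 4 (valence 4) → 0 H
  atom 14: O, bond orders sum to 2 (valence 2) → 0 H
  atom 15: O, bond orders sum to 1 (valence 2) → 1 H
Totals → C:11, H:18, O:4.
In Hill order: C11H18O4.

C11H18O4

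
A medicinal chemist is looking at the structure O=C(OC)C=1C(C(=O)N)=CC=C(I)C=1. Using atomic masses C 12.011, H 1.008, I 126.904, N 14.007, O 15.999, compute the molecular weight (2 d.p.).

First, the molecular formula is C9H8INO3 (counting implicit H from valence).
  C: 9 × 12.011 = 108.099
  H: 8 × 1.008 = 8.064
  I: 1 × 126.904 = 126.904
  N: 1 × 14.007 = 14.007
  O: 3 × 15.999 = 47.997
Sum: 9×12.011 + 8×1.008 + 1×126.904 + 1×14.007 + 3×15.999 = 305.071 → 305.07 g/mol.

305.07 g/mol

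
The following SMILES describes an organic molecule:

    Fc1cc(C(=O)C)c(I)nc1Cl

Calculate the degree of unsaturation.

5

Molecular formula: C7H4ClFINO.
DoU = (2C + 2 + N − H − X) / 2, where X is the halogen count and O/S are ignored.
    = (2·7 + 2 + 1 − 4 − 3) / 2 = 10 / 2 = 5.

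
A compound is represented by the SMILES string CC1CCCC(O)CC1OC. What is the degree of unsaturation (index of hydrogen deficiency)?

Molecular formula: C9H18O2.
DoU = (2C + 2 + N − H − X) / 2, where X is the halogen count and O/S are ignored.
    = (2·9 + 2 + 0 − 18 − 0) / 2 = 2 / 2 = 1.

1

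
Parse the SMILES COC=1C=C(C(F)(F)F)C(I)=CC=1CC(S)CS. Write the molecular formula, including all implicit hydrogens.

Walk through each heavy atom and fill implicit hydrogens from standard valence (C 4, N 3, O 2, S 2, halogen 1):
  atom 1: C, bond orders sum to 1 (valence 4) → 3 H
  atom 2: O, bond orders sum to 2 (valence 2) → 0 H
  atom 3: C, bond orders sum to 4 (valence 4) → 0 H
  atom 4: C, bond orders sum to 3 (valence 4) → 1 H
  atom 5: C, bond orders sum to 4 (valence 4) → 0 H
  atom 6: C, bond orders sum to 4 (valence 4) → 0 H
  atom 7: F (halogen, monovalent) → 0 H
  atom 8: F (halogen, monovalent) → 0 H
  atom 9: F (halogen, monovalent) → 0 H
  atom 10: C, bond orders sum to 4 (valence 4) → 0 H
  atom 11: I (halogen, monovalent) → 0 H
  atom 12: C, bond orders sum to 3 (valence 4) → 1 H
  atom 13: C, bond orders sum to 4 (valence 4) → 0 H
  atom 14: C, bond orders sum to 2 (valence 4) → 2 H
  atom 15: C, bond orders sum to 3 (valence 4) → 1 H
  atom 16: S, bond orders sum to 1 (valence 2) → 1 H
  atom 17: C, bond orders sum to 2 (valence 4) → 2 H
  atom 18: S, bond orders sum to 1 (valence 2) → 1 H
Totals → C:11, H:12, F:3, I:1, O:1, S:2.
In Hill order: C11H12F3IOS2.

C11H12F3IOS2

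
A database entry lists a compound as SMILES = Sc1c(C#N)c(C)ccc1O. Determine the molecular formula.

C8H7NOS

Walk through each heavy atom and fill implicit hydrogens from standard valence (C 4, N 3, O 2, S 2, halogen 1); for lowercase aromatic atoms, an aromatic c carries 1 H when it has two neighbours and 0 H with three, and aromatic n carries 0 H:
  atom 1: S, bond orders sum to 1 (valence 2) → 1 H
  atom 2: aromatic c, 3 neighbours → 0 H
  atom 3: aromatic c, 3 neighbours → 0 H
  atom 4: C, bond orders sum to 4 (valence 4) → 0 H
  atom 5: N, bond orders sum to 3 (valence 3) → 0 H
  atom 6: aromatic c, 3 neighbours → 0 H
  atom 7: C, bond orders sum to 1 (valence 4) → 3 H
  atom 8: aromatic c, 2 neighbours → 1 H
  atom 9: aromatic c, 2 neighbours → 1 H
  atom 10: aromatic c, 3 neighbours → 0 H
  atom 11: O, bond orders sum to 1 (valence 2) → 1 H
Totals → C:8, H:7, N:1, O:1, S:1.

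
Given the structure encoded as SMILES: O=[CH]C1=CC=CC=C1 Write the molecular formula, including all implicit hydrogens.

C7H6O

Walk through each heavy atom and fill implicit hydrogens from standard valence (C 4, N 3, O 2, S 2, halogen 1):
  atom 1: O, bond orders sum to 2 (valence 2) → 0 H
  atom 2: C with explicit H count 1
  atom 3: C, bond orders sum to 4 (valence 4) → 0 H
  atom 4: C, bond orders sum to 3 (valence 4) → 1 H
  atom 5: C, bond orders sum to 3 (valence 4) → 1 H
  atom 6: C, bond orders sum to 3 (valence 4) → 1 H
  atom 7: C, bond orders sum to 3 (valence 4) → 1 H
  atom 8: C, bond orders sum to 3 (valence 4) → 1 H
Totals → C:7, H:6, O:1.
In Hill order: C7H6O.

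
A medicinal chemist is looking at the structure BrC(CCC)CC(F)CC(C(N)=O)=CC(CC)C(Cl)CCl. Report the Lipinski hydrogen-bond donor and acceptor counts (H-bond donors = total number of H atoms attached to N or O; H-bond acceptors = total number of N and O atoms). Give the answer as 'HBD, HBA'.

Donors: find every N or O and count the H atoms it carries.
  atom 12 (N): bond orders sum to 1 → 2 H
  atom 13 (O): bond orders sum to 2 → 0 H
Lipinski HBD = 2.
Acceptors: N atoms = 1, O atoms = 1 → HBA = 2.

2, 2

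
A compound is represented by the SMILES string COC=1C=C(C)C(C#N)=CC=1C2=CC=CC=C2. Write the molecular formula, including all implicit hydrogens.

C15H13NO

Walk through each heavy atom and fill implicit hydrogens from standard valence (C 4, N 3, O 2, S 2, halogen 1):
  atom 1: C, bond orders sum to 1 (valence 4) → 3 H
  atom 2: O, bond orders sum to 2 (valence 2) → 0 H
  atom 3: C, bond orders sum to 4 (valence 4) → 0 H
  atom 4: C, bond orders sum to 3 (valence 4) → 1 H
  atom 5: C, bond orders sum to 4 (valence 4) → 0 H
  atom 6: C, bond orders sum to 1 (valence 4) → 3 H
  atom 7: C, bond orders sum to 4 (valence 4) → 0 H
  atom 8: C, bond orders sum to 4 (valence 4) → 0 H
  atom 9: N, bond orders sum to 3 (valence 3) → 0 H
  atom 10: C, bond orders sum to 3 (valence 4) → 1 H
  atom 11: C, bond orders sum to 4 (valence 4) → 0 H
  atom 12: C, bond orders sum to 4 (valence 4) → 0 H
  atom 13: C, bond orders sum to 3 (valence 4) → 1 H
  atom 14: C, bond orders sum to 3 (valence 4) → 1 H
  atom 15: C, bond orders sum to 3 (valence 4) → 1 H
  atom 16: C, bond orders sum to 3 (valence 4) → 1 H
  atom 17: C, bond orders sum to 3 (valence 4) → 1 H
Totals → C:15, H:13, N:1, O:1.
In Hill order: C15H13NO.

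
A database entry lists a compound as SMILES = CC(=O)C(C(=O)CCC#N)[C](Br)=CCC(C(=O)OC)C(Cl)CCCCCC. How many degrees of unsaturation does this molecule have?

6

Molecular formula: C20H29BrClNO4.
DoU = (2C + 2 + N − H − X) / 2, where X is the halogen count and O/S are ignored.
    = (2·20 + 2 + 1 − 29 − 2) / 2 = 12 / 2 = 6.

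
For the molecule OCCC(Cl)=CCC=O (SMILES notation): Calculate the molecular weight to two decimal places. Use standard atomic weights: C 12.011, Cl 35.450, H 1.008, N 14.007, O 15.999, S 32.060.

First, the molecular formula is C6H9ClO2 (counting implicit H from valence).
  C: 6 × 12.011 = 72.066
  Cl: 1 × 35.450 = 35.450
  H: 9 × 1.008 = 9.072
  O: 2 × 15.999 = 31.998
Sum: 6×12.011 + 1×35.450 + 9×1.008 + 2×15.999 = 148.586 → 148.59 g/mol.

148.59 g/mol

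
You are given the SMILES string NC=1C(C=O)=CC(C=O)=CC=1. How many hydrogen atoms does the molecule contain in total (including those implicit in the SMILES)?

7

Walk through each heavy atom and fill implicit hydrogens from standard valence (C 4, N 3, O 2, S 2, halogen 1):
  atom 1: N, bond orders sum to 1 (valence 3) → 2 H
  atom 2: C, bond orders sum to 4 (valence 4) → 0 H
  atom 3: C, bond orders sum to 4 (valence 4) → 0 H
  atom 4: C, bond orders sum to 3 (valence 4) → 1 H
  atom 5: O, bond orders sum to 2 (valence 2) → 0 H
  atom 6: C, bond orders sum to 3 (valence 4) → 1 H
  atom 7: C, bond orders sum to 4 (valence 4) → 0 H
  atom 8: C, bond orders sum to 3 (valence 4) → 1 H
  atom 9: O, bond orders sum to 2 (valence 2) → 0 H
  atom 10: C, bond orders sum to 3 (valence 4) → 1 H
  atom 11: C, bond orders sum to 3 (valence 4) → 1 H
Total hydrogens: 7.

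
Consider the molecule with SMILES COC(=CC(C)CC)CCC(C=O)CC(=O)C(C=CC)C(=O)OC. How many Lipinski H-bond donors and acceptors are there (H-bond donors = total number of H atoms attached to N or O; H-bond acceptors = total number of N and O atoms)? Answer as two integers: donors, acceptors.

Donors: find every N or O and count the H atoms it carries.
  atom 2 (O): bond orders sum to 2 → 0 H
  atom 13 (O): bond orders sum to 2 → 0 H
  atom 16 (O): bond orders sum to 2 → 0 H
  atom 22 (O): bond orders sum to 2 → 0 H
  atom 23 (O): bond orders sum to 2 → 0 H
Lipinski HBD = 0.
Acceptors: N atoms = 0, O atoms = 5 → HBA = 5.

0, 5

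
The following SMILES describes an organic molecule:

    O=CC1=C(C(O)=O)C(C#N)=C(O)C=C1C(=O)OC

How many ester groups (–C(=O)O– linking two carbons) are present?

The ester motif appears at heavy-atom position 15 in the SMILES.
Other groups present: 1 aldehyde, 1 carboxylic acid, 1 hydroxyl, 1 nitrile.
Ester count: 1.

1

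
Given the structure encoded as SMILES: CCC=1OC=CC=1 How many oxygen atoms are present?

1

Scan the SMILES for O atoms (remember two-letter symbols like Cl and Br are single atoms).
Oxygen count: 1.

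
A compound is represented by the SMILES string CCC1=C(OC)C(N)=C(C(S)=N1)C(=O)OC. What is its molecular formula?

Walk through each heavy atom and fill implicit hydrogens from standard valence (C 4, N 3, O 2, S 2, halogen 1):
  atom 1: C, bond orders sum to 1 (valence 4) → 3 H
  atom 2: C, bond orders sum to 2 (valence 4) → 2 H
  atom 3: C, bond orders sum to 4 (valence 4) → 0 H
  atom 4: C, bond orders sum to 4 (valence 4) → 0 H
  atom 5: O, bond orders sum to 2 (valence 2) → 0 H
  atom 6: C, bond orders sum to 1 (valence 4) → 3 H
  atom 7: C, bond orders sum to 4 (valence 4) → 0 H
  atom 8: N, bond orders sum to 1 (valence 3) → 2 H
  atom 9: C, bond orders sum to 4 (valence 4) → 0 H
  atom 10: C, bond orders sum to 4 (valence 4) → 0 H
  atom 11: S, bond orders sum to 1 (valence 2) → 1 H
  atom 12: N, bond orders sum to 3 (valence 3) → 0 H
  atom 13: C, bond orders sum to 4 (valence 4) → 0 H
  atom 14: O, bond orders sum to 2 (valence 2) → 0 H
  atom 15: O, bond orders sum to 2 (valence 2) → 0 H
  atom 16: C, bond orders sum to 1 (valence 4) → 3 H
Totals → C:10, H:14, N:2, O:3, S:1.
In Hill order: C10H14N2O3S.

C10H14N2O3S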